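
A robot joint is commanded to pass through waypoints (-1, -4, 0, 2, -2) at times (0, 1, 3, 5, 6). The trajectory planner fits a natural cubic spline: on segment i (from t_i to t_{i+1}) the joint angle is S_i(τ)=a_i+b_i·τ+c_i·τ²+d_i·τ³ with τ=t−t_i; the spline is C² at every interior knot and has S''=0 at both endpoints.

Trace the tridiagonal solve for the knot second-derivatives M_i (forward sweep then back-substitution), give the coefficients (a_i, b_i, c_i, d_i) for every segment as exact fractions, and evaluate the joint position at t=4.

Δ: Δ0=-3, Δ1=2, Δ2=1, Δ3=-4
row 1: diag=6, rhs=30; c'=1/3, d'=5
row 2: denom=8−2·1/3=22/3; d'=(-6−2·5)/(22/3)=-24/11
row 3: denom=6−2·3/11=60/11; d'=(-30−2·-24/11)/(60/11)=-47/10
back: M3=-47/10
back: M2=-24/11−3/11·-47/10=-9/10
back: M1=5−1/3·-9/10=53/10
M: M0=0, M1=53/10, M2=-9/10, M3=-47/10, M4=0
seg 0: a=-1, c=M0/2=0, d=(M1−M0)/(6·1)=53/60, b=Δ0−h0·(2M0+M1)/6=-233/60
seg 1: a=-4, c=M1/2=53/20, d=(M2−M1)/(6·2)=-31/60, b=Δ1−h1·(2M1+M2)/6=-37/30
seg 2: a=0, c=M2/2=-9/20, d=(M3−M2)/(6·2)=-19/60, b=Δ2−h2·(2M2+M3)/6=19/6
seg 3: a=2, c=M3/2=-47/20, d=(M4−M3)/(6·1)=47/60, b=Δ3−h3·(2M3+M4)/6=-73/30
t_q=4 → seg 2, τ=1; S=0+19/6·τ+-9/20·τ²+-19/60·τ³=12/5

  seg 0: a=-1 b=-233/60 c=0 d=53/60
  seg 1: a=-4 b=-37/30 c=53/20 d=-31/60
  seg 2: a=0 b=19/6 c=-9/20 d=-19/60
  seg 3: a=2 b=-73/30 c=-47/20 d=47/60
S(4) = 12/5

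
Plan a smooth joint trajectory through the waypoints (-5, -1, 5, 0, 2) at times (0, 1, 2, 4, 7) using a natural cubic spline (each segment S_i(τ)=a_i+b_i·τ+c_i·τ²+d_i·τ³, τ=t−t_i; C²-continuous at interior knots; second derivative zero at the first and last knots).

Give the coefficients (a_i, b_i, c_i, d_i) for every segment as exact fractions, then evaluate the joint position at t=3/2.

  seg 0: a=-5 b=979/321 c=0 d=305/321
  seg 1: a=-1 b=1894/321 c=305/107 d=-883/321
  seg 2: a=5 b=1075/321 c=-578/107 d=3181/2568
  seg 3: a=0 b=-2179/642 c=869/428 d=-869/3852
S(3/2) = 1985/856

Δ: Δ0=4, Δ1=6, Δ2=-5/2, Δ3=2/3
row 1: diag=4, rhs=12; c'=1/4, d'=3
row 2: denom=6−1·1/4=23/4; d'=(-51−1·3)/(23/4)=-216/23
row 3: denom=10−2·8/23=214/23; d'=(19−2·-216/23)/(214/23)=869/214
back: M3=869/214
back: M2=-216/23−8/23·869/214=-1156/107
back: M1=3−1/4·-1156/107=610/107
M: M0=0, M1=610/107, M2=-1156/107, M3=869/214, M4=0
seg 0: a=-5, c=M0/2=0, d=(M1−M0)/(6·1)=305/321, b=Δ0−h0·(2M0+M1)/6=979/321
seg 1: a=-1, c=M1/2=305/107, d=(M2−M1)/(6·1)=-883/321, b=Δ1−h1·(2M1+M2)/6=1894/321
seg 2: a=5, c=M2/2=-578/107, d=(M3−M2)/(6·2)=3181/2568, b=Δ2−h2·(2M2+M3)/6=1075/321
seg 3: a=0, c=M3/2=869/428, d=(M4−M3)/(6·3)=-869/3852, b=Δ3−h3·(2M3+M4)/6=-2179/642
t_q=3/2 → seg 1, τ=1/2; S=-1+1894/321·τ+305/107·τ²+-883/321·τ³=1985/856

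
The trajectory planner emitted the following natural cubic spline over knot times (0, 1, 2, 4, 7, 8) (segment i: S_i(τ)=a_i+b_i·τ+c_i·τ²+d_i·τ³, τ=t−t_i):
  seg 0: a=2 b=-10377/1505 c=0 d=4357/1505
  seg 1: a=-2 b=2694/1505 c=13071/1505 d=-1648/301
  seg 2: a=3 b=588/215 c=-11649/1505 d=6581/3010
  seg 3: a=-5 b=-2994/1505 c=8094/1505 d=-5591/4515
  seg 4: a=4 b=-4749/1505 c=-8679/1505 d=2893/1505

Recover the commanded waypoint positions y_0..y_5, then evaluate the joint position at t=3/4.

y_0 = S_0(0) = a_0 = 2
y_1 = S_1(0) = a_1 = -2
y_2 = S_2(0) = a_2 = 3
y_3 = S_3(0) = a_3 = -5
y_4 = S_4(0) = a_4 = 4
y_5 = S_4(1) = -3
t_q=3/4 is in segment 0 (τ=3/4); S_0(τ)=-26831/13760

y_0=2 y_1=-2 y_2=3 y_3=-5 y_4=4 y_5=-3
S(3/4) = -26831/13760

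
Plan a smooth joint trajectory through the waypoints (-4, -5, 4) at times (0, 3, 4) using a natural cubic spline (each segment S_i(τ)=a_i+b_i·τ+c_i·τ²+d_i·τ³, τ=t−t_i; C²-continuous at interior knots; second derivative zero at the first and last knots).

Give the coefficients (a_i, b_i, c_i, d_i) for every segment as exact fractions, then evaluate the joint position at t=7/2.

  seg 0: a=-4 b=-23/6 c=0 d=7/18
  seg 1: a=-5 b=20/3 c=7/2 d=-7/6
S(7/2) = -15/16

Δ: Δ0=-1/3, Δ1=9
row 1: diag=8, rhs=56; c'=1/8, d'=7
back: M1=7
M: M0=0, M1=7, M2=0
seg 0: a=-4, c=M0/2=0, d=(M1−M0)/(6·3)=7/18, b=Δ0−h0·(2M0+M1)/6=-23/6
seg 1: a=-5, c=M1/2=7/2, d=(M2−M1)/(6·1)=-7/6, b=Δ1−h1·(2M1+M2)/6=20/3
t_q=7/2 → seg 1, τ=1/2; S=-5+20/3·τ+7/2·τ²+-7/6·τ³=-15/16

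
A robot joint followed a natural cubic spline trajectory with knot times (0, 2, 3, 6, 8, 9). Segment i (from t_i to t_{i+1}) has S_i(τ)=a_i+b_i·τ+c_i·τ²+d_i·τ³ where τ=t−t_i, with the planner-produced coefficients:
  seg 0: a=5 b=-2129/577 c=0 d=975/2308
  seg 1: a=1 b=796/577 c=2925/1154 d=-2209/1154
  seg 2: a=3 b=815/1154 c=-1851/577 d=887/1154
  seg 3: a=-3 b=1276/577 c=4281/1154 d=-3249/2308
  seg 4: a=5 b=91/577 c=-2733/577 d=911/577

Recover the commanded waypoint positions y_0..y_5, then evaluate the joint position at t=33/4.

y_0=5 y_1=1 y_2=3 y_3=-3 y_4=5 y_5=2
S(33/4) = 176075/36928

y_0 = S_0(0) = a_0 = 5
y_1 = S_1(0) = a_1 = 1
y_2 = S_2(0) = a_2 = 3
y_3 = S_3(0) = a_3 = -3
y_4 = S_4(0) = a_4 = 5
y_5 = S_4(1) = 2
t_q=33/4 is in segment 4 (τ=1/4); S_4(τ)=176075/36928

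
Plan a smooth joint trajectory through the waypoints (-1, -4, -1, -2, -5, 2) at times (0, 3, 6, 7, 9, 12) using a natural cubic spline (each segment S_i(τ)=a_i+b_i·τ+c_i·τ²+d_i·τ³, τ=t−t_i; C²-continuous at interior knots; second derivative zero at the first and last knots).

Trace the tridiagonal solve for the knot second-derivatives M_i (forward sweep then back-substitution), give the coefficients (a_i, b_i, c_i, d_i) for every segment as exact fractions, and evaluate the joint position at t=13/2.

Δ: Δ0=-1, Δ1=1, Δ2=-1, Δ3=-3/2, Δ4=7/3
row 1: diag=12, rhs=12; c'=1/4, d'=1
row 2: denom=8−3·1/4=29/4; d'=(-12−3·1)/(29/4)=-60/29
row 3: denom=6−1·4/29=170/29; d'=(-3−1·-60/29)/(170/29)=-27/170
row 4: denom=10−2·29/85=792/85; d'=(23−2·-27/170)/(792/85)=991/396
back: M4=991/396
back: M3=-27/170−29/85·991/396=-401/396
back: M2=-60/29−4/29·-401/396=-191/99
back: M1=1−1/4·-191/99=587/396
M: M0=0, M1=587/396, M2=-191/99, M3=-401/396, M4=991/396, M5=0
seg 0: a=-1, c=M0/2=0, d=(M1−M0)/(6·3)=587/7128, b=Δ0−h0·(2M0+M1)/6=-1379/792
seg 1: a=-4, c=M1/2=587/792, d=(M2−M1)/(6·3)=-1351/7128, b=Δ1−h1·(2M1+M2)/6=191/396
seg 2: a=-1, c=M2/2=-191/198, d=(M3−M2)/(6·1)=11/72, b=Δ2−h2·(2M2+M3)/6=-149/792
seg 3: a=-2, c=M3/2=-401/792, d=(M4−M3)/(6·2)=29/99, b=Δ3−h3·(2M3+M4)/6=-73/44
seg 4: a=-5, c=M4/2=991/792, d=(M5−M4)/(6·3)=-991/7128, b=Δ4−h4·(2M4+M5)/6=-67/396
t_q=13/2 → seg 2, τ=1/2; S=-1+-149/792·τ+-191/198·τ²+11/72·τ³=-8339/6336

  seg 0: a=-1 b=-1379/792 c=0 d=587/7128
  seg 1: a=-4 b=191/396 c=587/792 d=-1351/7128
  seg 2: a=-1 b=-149/792 c=-191/198 d=11/72
  seg 3: a=-2 b=-73/44 c=-401/792 d=29/99
  seg 4: a=-5 b=-67/396 c=991/792 d=-991/7128
S(13/2) = -8339/6336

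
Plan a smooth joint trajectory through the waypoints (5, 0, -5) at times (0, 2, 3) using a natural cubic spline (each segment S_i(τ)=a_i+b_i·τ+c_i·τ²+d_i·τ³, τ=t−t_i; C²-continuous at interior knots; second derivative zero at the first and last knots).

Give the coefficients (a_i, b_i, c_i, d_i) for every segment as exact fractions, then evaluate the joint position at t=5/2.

  seg 0: a=5 b=-5/3 c=0 d=-5/24
  seg 1: a=0 b=-25/6 c=-5/4 d=5/12
S(5/2) = -75/32

Δ: Δ0=-5/2, Δ1=-5
row 1: diag=6, rhs=-15; c'=1/6, d'=-5/2
back: M1=-5/2
M: M0=0, M1=-5/2, M2=0
seg 0: a=5, c=M0/2=0, d=(M1−M0)/(6·2)=-5/24, b=Δ0−h0·(2M0+M1)/6=-5/3
seg 1: a=0, c=M1/2=-5/4, d=(M2−M1)/(6·1)=5/12, b=Δ1−h1·(2M1+M2)/6=-25/6
t_q=5/2 → seg 1, τ=1/2; S=0+-25/6·τ+-5/4·τ²+5/12·τ³=-75/32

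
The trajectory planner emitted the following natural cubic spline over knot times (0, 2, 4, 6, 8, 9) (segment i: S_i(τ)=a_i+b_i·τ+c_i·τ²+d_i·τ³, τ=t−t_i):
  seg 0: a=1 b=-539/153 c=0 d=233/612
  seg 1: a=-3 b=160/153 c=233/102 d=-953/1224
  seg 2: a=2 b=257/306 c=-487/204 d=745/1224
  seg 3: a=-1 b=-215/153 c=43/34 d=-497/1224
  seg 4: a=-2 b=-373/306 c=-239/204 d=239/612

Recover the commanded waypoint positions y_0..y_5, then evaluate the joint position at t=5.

y_0=1 y_1=-3 y_2=2 y_3=-1 y_4=-2 y_5=-4
S(5) = 433/408

y_0 = S_0(0) = a_0 = 1
y_1 = S_1(0) = a_1 = -3
y_2 = S_2(0) = a_2 = 2
y_3 = S_3(0) = a_3 = -1
y_4 = S_4(0) = a_4 = -2
y_5 = S_4(1) = -4
t_q=5 is in segment 2 (τ=1); S_2(τ)=433/408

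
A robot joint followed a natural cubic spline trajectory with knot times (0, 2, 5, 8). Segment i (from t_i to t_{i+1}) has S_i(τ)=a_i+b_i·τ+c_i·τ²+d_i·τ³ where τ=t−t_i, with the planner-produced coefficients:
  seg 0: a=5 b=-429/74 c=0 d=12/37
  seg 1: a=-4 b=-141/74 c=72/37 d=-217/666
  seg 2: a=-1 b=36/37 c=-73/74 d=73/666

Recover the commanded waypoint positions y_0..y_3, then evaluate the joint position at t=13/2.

y_0 = S_0(0) = a_0 = 5
y_1 = S_1(0) = a_1 = -4
y_2 = S_2(0) = a_2 = -1
y_3 = S_2(3) = -4
t_q=13/2 is in segment 2 (τ=3/2); S_2(τ)=-823/592

y_0=5 y_1=-4 y_2=-1 y_3=-4
S(13/2) = -823/592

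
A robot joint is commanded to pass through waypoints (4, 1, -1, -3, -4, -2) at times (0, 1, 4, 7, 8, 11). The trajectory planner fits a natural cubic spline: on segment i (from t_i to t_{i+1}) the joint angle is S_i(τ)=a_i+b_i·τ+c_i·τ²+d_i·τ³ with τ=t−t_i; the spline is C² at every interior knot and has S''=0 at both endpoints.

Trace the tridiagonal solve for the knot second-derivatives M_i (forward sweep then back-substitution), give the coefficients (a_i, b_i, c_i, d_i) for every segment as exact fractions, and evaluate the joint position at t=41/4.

  seg 0: a=4 b=-1808/545 c=0 d=173/545
  seg 1: a=1 b=-1289/545 c=519/545 d=-1894/14715
  seg 2: a=-1 b=-69/545 c=-337/1635 d=128/14715
  seg 3: a=-3 b=-123/109 c=-209/1635 d=419/1635
  seg 4: a=-4 b=-1006/1635 c=1048/1635 d=-1048/14715
S(41/4) = -2573/872

Δ: Δ0=-3, Δ1=-2/3, Δ2=-2/3, Δ3=-1, Δ4=2/3
row 1: diag=8, rhs=14; c'=3/8, d'=7/4
row 2: denom=12−3·3/8=87/8; d'=(0−3·7/4)/(87/8)=-14/29
row 3: denom=8−3·8/29=208/29; d'=(-2−3·-14/29)/(208/29)=-1/13
row 4: denom=8−1·29/208=1635/208; d'=(10−1·-1/13)/(1635/208)=2096/1635
back: M4=2096/1635
back: M3=-1/13−29/208·2096/1635=-418/1635
back: M2=-14/29−8/29·-418/1635=-674/1635
back: M1=7/4−3/8·-674/1635=1038/545
M: M0=0, M1=1038/545, M2=-674/1635, M3=-418/1635, M4=2096/1635, M5=0
seg 0: a=4, c=M0/2=0, d=(M1−M0)/(6·1)=173/545, b=Δ0−h0·(2M0+M1)/6=-1808/545
seg 1: a=1, c=M1/2=519/545, d=(M2−M1)/(6·3)=-1894/14715, b=Δ1−h1·(2M1+M2)/6=-1289/545
seg 2: a=-1, c=M2/2=-337/1635, d=(M3−M2)/(6·3)=128/14715, b=Δ2−h2·(2M2+M3)/6=-69/545
seg 3: a=-3, c=M3/2=-209/1635, d=(M4−M3)/(6·1)=419/1635, b=Δ3−h3·(2M3+M4)/6=-123/109
seg 4: a=-4, c=M4/2=1048/1635, d=(M5−M4)/(6·3)=-1048/14715, b=Δ4−h4·(2M4+M5)/6=-1006/1635
t_q=41/4 → seg 4, τ=9/4; S=-4+-1006/1635·τ+1048/1635·τ²+-1048/14715·τ³=-2573/872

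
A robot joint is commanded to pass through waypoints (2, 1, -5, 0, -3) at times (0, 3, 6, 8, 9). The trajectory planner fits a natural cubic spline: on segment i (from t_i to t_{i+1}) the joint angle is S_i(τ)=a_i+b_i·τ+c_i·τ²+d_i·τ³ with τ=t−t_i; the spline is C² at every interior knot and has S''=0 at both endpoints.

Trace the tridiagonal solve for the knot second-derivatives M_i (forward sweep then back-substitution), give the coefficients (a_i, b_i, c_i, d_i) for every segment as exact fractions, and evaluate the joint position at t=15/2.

  seg 0: a=2 b=208/309 c=0 d=-311/2781
  seg 1: a=1 b=-725/309 c=-311/309 d=1040/2781
  seg 2: a=-5 b=529/309 c=243/103 d=-2429/2472
  seg 3: a=0 b=-397/618 c=-1457/412 d=1457/1236
S(15/2) = -2901/6592

Δ: Δ0=-1/3, Δ1=-2, Δ2=5/2, Δ3=-3
row 1: diag=12, rhs=-10; c'=1/4, d'=-5/6
row 2: denom=10−3·1/4=37/4; d'=(27−3·-5/6)/(37/4)=118/37
row 3: denom=6−2·8/37=206/37; d'=(-33−2·118/37)/(206/37)=-1457/206
back: M3=-1457/206
back: M2=118/37−8/37·-1457/206=486/103
back: M1=-5/6−1/4·486/103=-622/309
M: M0=0, M1=-622/309, M2=486/103, M3=-1457/206, M4=0
seg 0: a=2, c=M0/2=0, d=(M1−M0)/(6·3)=-311/2781, b=Δ0−h0·(2M0+M1)/6=208/309
seg 1: a=1, c=M1/2=-311/309, d=(M2−M1)/(6·3)=1040/2781, b=Δ1−h1·(2M1+M2)/6=-725/309
seg 2: a=-5, c=M2/2=243/103, d=(M3−M2)/(6·2)=-2429/2472, b=Δ2−h2·(2M2+M3)/6=529/309
seg 3: a=0, c=M3/2=-1457/412, d=(M4−M3)/(6·1)=1457/1236, b=Δ3−h3·(2M3+M4)/6=-397/618
t_q=15/2 → seg 2, τ=3/2; S=-5+529/309·τ+243/103·τ²+-2429/2472·τ³=-2901/6592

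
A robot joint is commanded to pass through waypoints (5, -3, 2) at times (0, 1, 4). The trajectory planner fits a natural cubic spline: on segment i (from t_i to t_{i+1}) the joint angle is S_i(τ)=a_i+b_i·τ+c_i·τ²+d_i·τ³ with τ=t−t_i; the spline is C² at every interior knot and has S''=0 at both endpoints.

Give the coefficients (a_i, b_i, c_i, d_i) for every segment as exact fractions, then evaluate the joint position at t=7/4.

  seg 0: a=5 b=-221/24 c=0 d=29/24
  seg 1: a=-3 b=-67/12 c=29/8 d=-29/72
S(7/4) = -2723/512

Δ: Δ0=-8, Δ1=5/3
row 1: diag=8, rhs=58; c'=3/8, d'=29/4
back: M1=29/4
M: M0=0, M1=29/4, M2=0
seg 0: a=5, c=M0/2=0, d=(M1−M0)/(6·1)=29/24, b=Δ0−h0·(2M0+M1)/6=-221/24
seg 1: a=-3, c=M1/2=29/8, d=(M2−M1)/(6·3)=-29/72, b=Δ1−h1·(2M1+M2)/6=-67/12
t_q=7/4 → seg 1, τ=3/4; S=-3+-67/12·τ+29/8·τ²+-29/72·τ³=-2723/512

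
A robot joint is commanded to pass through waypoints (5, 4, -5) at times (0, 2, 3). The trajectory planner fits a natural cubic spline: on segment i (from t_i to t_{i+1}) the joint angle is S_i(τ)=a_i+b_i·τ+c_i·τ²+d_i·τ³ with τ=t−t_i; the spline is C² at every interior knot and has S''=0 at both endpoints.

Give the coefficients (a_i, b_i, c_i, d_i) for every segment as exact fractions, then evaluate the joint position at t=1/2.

Δ: Δ0=-1/2, Δ1=-9
row 1: diag=6, rhs=-51; c'=1/6, d'=-17/2
back: M1=-17/2
M: M0=0, M1=-17/2, M2=0
seg 0: a=5, c=M0/2=0, d=(M1−M0)/(6·2)=-17/24, b=Δ0−h0·(2M0+M1)/6=7/3
seg 1: a=4, c=M1/2=-17/4, d=(M2−M1)/(6·1)=17/12, b=Δ1−h1·(2M1+M2)/6=-37/6
t_q=1/2 → seg 0, τ=1/2; S=5+7/3·τ+0·τ²+-17/24·τ³=389/64

  seg 0: a=5 b=7/3 c=0 d=-17/24
  seg 1: a=4 b=-37/6 c=-17/4 d=17/12
S(1/2) = 389/64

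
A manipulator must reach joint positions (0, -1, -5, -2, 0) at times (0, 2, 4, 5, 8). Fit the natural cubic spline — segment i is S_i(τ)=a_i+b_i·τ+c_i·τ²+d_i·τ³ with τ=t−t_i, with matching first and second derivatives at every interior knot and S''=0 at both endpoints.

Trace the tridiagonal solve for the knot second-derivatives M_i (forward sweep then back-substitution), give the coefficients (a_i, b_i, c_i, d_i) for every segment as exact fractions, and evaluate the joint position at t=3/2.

Δ: Δ0=-1/2, Δ1=-2, Δ2=3, Δ3=2/3
row 1: diag=8, rhs=-9; c'=1/4, d'=-9/8
row 2: denom=6−2·1/4=11/2; d'=(30−2·-9/8)/(11/2)=129/22
row 3: denom=8−1·2/11=86/11; d'=(-14−1·129/22)/(86/11)=-437/172
back: M3=-437/172
back: M2=129/22−2/11·-437/172=272/43
back: M1=-9/8−1/4·272/43=-931/344
M: M0=0, M1=-931/344, M2=272/43, M3=-437/172, M4=0
seg 0: a=0, c=M0/2=0, d=(M1−M0)/(6·2)=-931/4128, b=Δ0−h0·(2M0+M1)/6=415/1032
seg 1: a=-1, c=M1/2=-931/688, d=(M2−M1)/(6·2)=3107/4128, b=Δ1−h1·(2M1+M2)/6=-1189/516
seg 2: a=-5, c=M2/2=136/43, d=(M3−M2)/(6·1)=-1525/1032, b=Δ2−h2·(2M2+M3)/6=1357/1032
seg 3: a=-2, c=M3/2=-437/344, d=(M4−M3)/(6·3)=437/3096, b=Δ3−h3·(2M3+M4)/6=1655/516
t_q=3/2 → seg 0, τ=3/2; S=0+415/1032·τ+0·τ²+-931/4128·τ³=-1739/11008

  seg 0: a=0 b=415/1032 c=0 d=-931/4128
  seg 1: a=-1 b=-1189/516 c=-931/688 d=3107/4128
  seg 2: a=-5 b=1357/1032 c=136/43 d=-1525/1032
  seg 3: a=-2 b=1655/516 c=-437/344 d=437/3096
S(3/2) = -1739/11008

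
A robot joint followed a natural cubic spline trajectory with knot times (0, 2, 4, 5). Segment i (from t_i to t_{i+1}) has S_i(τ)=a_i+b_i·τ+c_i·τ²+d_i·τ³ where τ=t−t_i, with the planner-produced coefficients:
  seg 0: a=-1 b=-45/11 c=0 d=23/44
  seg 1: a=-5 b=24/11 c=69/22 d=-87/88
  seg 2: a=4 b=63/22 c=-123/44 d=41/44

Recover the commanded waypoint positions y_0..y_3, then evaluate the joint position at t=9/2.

y_0=-1 y_1=-5 y_2=4 y_3=5
S(9/2) = 1707/352

y_0 = S_0(0) = a_0 = -1
y_1 = S_1(0) = a_1 = -5
y_2 = S_2(0) = a_2 = 4
y_3 = S_2(1) = 5
t_q=9/2 is in segment 2 (τ=1/2); S_2(τ)=1707/352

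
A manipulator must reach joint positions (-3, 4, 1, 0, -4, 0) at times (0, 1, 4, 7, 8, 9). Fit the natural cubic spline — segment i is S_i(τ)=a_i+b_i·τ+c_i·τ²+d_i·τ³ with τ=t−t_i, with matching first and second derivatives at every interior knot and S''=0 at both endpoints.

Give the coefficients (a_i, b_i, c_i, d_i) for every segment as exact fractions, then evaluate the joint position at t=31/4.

Δ: Δ0=7, Δ1=-1, Δ2=-1/3, Δ3=-4, Δ4=4
row 1: diag=8, rhs=-48; c'=3/8, d'=-6
row 2: denom=12−3·3/8=87/8; d'=(4−3·-6)/(87/8)=176/87
row 3: denom=8−3·8/29=208/29; d'=(-22−3·176/87)/(208/29)=-407/104
row 4: denom=4−1·29/208=803/208; d'=(48−1·-407/104)/(803/208)=10798/803
back: M4=10798/803
back: M3=-407/104−29/208·10798/803=-4648/803
back: M2=176/87−8/29·-4648/803=8720/2409
back: M1=-6−3/8·8720/2409=-5908/803
M: M0=0, M1=-5908/803, M2=8720/2409, M3=-4648/803, M4=10798/803, M5=0
seg 0: a=-3, c=M0/2=0, d=(M1−M0)/(6·1)=-2954/2409, b=Δ0−h0·(2M0+M1)/6=19817/2409
seg 1: a=4, c=M1/2=-2954/803, d=(M2−M1)/(6·3)=1202/1971, b=Δ1−h1·(2M1+M2)/6=10955/2409
seg 2: a=1, c=M2/2=4360/2409, d=(M3−M2)/(6·3)=-11332/21681, b=Δ2−h2·(2M2+M3)/6=-2551/2409
seg 3: a=0, c=M3/2=-2324/803, d=(M4−M3)/(6·1)=7723/2409, b=Δ3−h3·(2M3+M4)/6=-10387/2409
seg 4: a=-4, c=M4/2=5399/803, d=(M5−M4)/(6·1)=-5399/2409, b=Δ4−h4·(2M4+M5)/6=-1162/2409
t_q=31/4 → seg 3, τ=3/4; S=0+-10387/2409·τ+-2324/803·τ²+7723/2409·τ³=-180349/51392

  seg 0: a=-3 b=19817/2409 c=0 d=-2954/2409
  seg 1: a=4 b=10955/2409 c=-2954/803 d=1202/1971
  seg 2: a=1 b=-2551/2409 c=4360/2409 d=-11332/21681
  seg 3: a=0 b=-10387/2409 c=-2324/803 d=7723/2409
  seg 4: a=-4 b=-1162/2409 c=5399/803 d=-5399/2409
S(31/4) = -180349/51392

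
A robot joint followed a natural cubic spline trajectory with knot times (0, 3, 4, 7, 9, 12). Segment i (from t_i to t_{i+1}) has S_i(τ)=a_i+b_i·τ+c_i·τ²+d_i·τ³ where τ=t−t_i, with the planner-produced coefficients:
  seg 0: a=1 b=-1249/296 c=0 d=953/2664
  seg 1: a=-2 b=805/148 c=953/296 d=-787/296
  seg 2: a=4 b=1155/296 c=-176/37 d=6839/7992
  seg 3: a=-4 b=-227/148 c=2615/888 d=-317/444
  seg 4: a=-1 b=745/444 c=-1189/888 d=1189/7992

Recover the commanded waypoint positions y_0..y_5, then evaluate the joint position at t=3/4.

y_0=1 y_1=-2 y_2=4 y_3=-4 y_4=-1 y_5=-4
S(3/4) = -38149/18944

y_0 = S_0(0) = a_0 = 1
y_1 = S_1(0) = a_1 = -2
y_2 = S_2(0) = a_2 = 4
y_3 = S_3(0) = a_3 = -4
y_4 = S_4(0) = a_4 = -1
y_5 = S_4(3) = -4
t_q=3/4 is in segment 0 (τ=3/4); S_0(τ)=-38149/18944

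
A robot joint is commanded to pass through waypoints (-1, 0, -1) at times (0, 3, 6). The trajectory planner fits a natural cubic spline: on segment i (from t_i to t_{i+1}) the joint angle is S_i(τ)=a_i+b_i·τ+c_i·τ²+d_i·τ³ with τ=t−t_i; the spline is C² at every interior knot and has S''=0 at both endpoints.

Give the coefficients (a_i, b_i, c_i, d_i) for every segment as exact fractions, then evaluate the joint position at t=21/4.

  seg 0: a=-1 b=1/2 c=0 d=-1/54
  seg 1: a=0 b=0 c=-1/6 d=1/54
S(21/4) = -81/128

Δ: Δ0=1/3, Δ1=-1/3
row 1: diag=12, rhs=-4; c'=1/4, d'=-1/3
back: M1=-1/3
M: M0=0, M1=-1/3, M2=0
seg 0: a=-1, c=M0/2=0, d=(M1−M0)/(6·3)=-1/54, b=Δ0−h0·(2M0+M1)/6=1/2
seg 1: a=0, c=M1/2=-1/6, d=(M2−M1)/(6·3)=1/54, b=Δ1−h1·(2M1+M2)/6=0
t_q=21/4 → seg 1, τ=9/4; S=0+0·τ+-1/6·τ²+1/54·τ³=-81/128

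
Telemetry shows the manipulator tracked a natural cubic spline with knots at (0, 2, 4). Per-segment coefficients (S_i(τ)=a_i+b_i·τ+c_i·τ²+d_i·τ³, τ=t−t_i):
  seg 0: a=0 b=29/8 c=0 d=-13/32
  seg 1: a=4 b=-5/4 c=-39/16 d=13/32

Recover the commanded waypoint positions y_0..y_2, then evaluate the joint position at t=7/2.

y_0 = S_0(0) = a_0 = 0
y_1 = S_1(0) = a_1 = 4
y_2 = S_1(2) = -5
t_q=7/2 is in segment 1 (τ=3/2); S_1(τ)=-509/256

y_0=0 y_1=4 y_2=-5
S(7/2) = -509/256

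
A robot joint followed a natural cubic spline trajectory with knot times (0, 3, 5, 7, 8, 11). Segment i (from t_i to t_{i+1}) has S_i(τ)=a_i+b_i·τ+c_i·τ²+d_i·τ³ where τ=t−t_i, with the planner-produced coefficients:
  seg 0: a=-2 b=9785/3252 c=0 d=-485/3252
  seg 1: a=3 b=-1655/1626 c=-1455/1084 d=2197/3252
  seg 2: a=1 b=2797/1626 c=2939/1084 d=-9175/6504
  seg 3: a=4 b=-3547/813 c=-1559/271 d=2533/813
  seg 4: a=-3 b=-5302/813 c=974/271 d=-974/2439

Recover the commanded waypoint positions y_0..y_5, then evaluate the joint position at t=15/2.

y_0 = S_0(0) = a_0 = -2
y_1 = S_1(0) = a_1 = 3
y_2 = S_2(0) = a_2 = 1
y_3 = S_3(0) = a_3 = 4
y_4 = S_4(0) = a_4 = -3
y_5 = S_4(3) = -1
t_q=15/2 is in segment 3 (τ=1/2); S_3(τ)=1669/2168

y_0=-2 y_1=3 y_2=1 y_3=4 y_4=-3 y_5=-1
S(15/2) = 1669/2168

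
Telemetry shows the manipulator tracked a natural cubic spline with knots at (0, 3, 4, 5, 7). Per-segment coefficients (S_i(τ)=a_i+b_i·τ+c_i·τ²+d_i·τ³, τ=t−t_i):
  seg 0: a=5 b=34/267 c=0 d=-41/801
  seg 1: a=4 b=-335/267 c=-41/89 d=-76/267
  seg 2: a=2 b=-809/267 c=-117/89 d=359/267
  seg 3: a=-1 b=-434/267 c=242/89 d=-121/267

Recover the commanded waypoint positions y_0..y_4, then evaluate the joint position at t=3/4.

y_0=5 y_1=4 y_2=2 y_3=-1 y_4=3
S(3/4) = 28901/5696

y_0 = S_0(0) = a_0 = 5
y_1 = S_1(0) = a_1 = 4
y_2 = S_2(0) = a_2 = 2
y_3 = S_3(0) = a_3 = -1
y_4 = S_3(2) = 3
t_q=3/4 is in segment 0 (τ=3/4); S_0(τ)=28901/5696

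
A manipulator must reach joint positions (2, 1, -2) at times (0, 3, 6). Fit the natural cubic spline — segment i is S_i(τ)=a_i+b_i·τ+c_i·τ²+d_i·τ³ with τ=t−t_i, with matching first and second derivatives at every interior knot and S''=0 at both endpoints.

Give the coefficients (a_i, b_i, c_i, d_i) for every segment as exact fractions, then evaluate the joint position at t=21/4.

  seg 0: a=2 b=-1/6 c=0 d=-1/54
  seg 1: a=1 b=-2/3 c=-1/6 d=1/54
S(21/4) = -145/128

Δ: Δ0=-1/3, Δ1=-1
row 1: diag=12, rhs=-4; c'=1/4, d'=-1/3
back: M1=-1/3
M: M0=0, M1=-1/3, M2=0
seg 0: a=2, c=M0/2=0, d=(M1−M0)/(6·3)=-1/54, b=Δ0−h0·(2M0+M1)/6=-1/6
seg 1: a=1, c=M1/2=-1/6, d=(M2−M1)/(6·3)=1/54, b=Δ1−h1·(2M1+M2)/6=-2/3
t_q=21/4 → seg 1, τ=9/4; S=1+-2/3·τ+-1/6·τ²+1/54·τ³=-145/128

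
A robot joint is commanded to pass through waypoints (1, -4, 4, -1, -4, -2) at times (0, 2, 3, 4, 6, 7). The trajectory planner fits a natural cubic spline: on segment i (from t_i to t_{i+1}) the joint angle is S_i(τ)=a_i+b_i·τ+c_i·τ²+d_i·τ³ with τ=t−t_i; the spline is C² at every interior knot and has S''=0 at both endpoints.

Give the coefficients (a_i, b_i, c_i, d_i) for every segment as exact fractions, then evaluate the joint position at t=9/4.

  seg 0: a=1 b=-1293/175 c=0 d=1711/1400
  seg 1: a=-4 b=2547/350 c=5133/700 d=-661/100
  seg 2: a=4 b=1479/700 c=-2187/175 d=3769/700
  seg 3: a=-1 b=-471/70 c=2559/700 d=-729/1400
  seg 4: a=-4 b=288/175 c=93/175 d=-31/175
S(9/4) = -81791/44800

Δ: Δ0=-5/2, Δ1=8, Δ2=-5, Δ3=-3/2, Δ4=2
row 1: diag=6, rhs=63; c'=1/6, d'=21/2
row 2: denom=4−1·1/6=23/6; d'=(-78−1·21/2)/(23/6)=-531/23
row 3: denom=6−1·6/23=132/23; d'=(21−1·-531/23)/(132/23)=169/22
row 4: denom=6−2·23/66=175/33; d'=(21−2·169/22)/(175/33)=186/175
back: M4=186/175
back: M3=169/22−23/66·186/175=2559/350
back: M2=-531/23−6/23·2559/350=-4374/175
back: M1=21/2−1/6·-4374/175=5133/350
M: M0=0, M1=5133/350, M2=-4374/175, M3=2559/350, M4=186/175, M5=0
seg 0: a=1, c=M0/2=0, d=(M1−M0)/(6·2)=1711/1400, b=Δ0−h0·(2M0+M1)/6=-1293/175
seg 1: a=-4, c=M1/2=5133/700, d=(M2−M1)/(6·1)=-661/100, b=Δ1−h1·(2M1+M2)/6=2547/350
seg 2: a=4, c=M2/2=-2187/175, d=(M3−M2)/(6·1)=3769/700, b=Δ2−h2·(2M2+M3)/6=1479/700
seg 3: a=-1, c=M3/2=2559/700, d=(M4−M3)/(6·2)=-729/1400, b=Δ3−h3·(2M3+M4)/6=-471/70
seg 4: a=-4, c=M4/2=93/175, d=(M5−M4)/(6·1)=-31/175, b=Δ4−h4·(2M4+M5)/6=288/175
t_q=9/4 → seg 1, τ=1/4; S=-4+2547/350·τ+5133/700·τ²+-661/100·τ³=-81791/44800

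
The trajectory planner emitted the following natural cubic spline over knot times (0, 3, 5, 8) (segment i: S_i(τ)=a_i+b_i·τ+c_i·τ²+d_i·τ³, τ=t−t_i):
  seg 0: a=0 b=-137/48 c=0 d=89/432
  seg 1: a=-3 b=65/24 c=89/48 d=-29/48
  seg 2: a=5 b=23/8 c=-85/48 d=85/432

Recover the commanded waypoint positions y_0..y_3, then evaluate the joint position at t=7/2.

y_0 = S_0(0) = a_0 = 0
y_1 = S_1(0) = a_1 = -3
y_2 = S_2(0) = a_2 = 5
y_3 = S_2(3) = 3
t_q=7/2 is in segment 1 (τ=1/2); S_1(τ)=-161/128

y_0=0 y_1=-3 y_2=5 y_3=3
S(7/2) = -161/128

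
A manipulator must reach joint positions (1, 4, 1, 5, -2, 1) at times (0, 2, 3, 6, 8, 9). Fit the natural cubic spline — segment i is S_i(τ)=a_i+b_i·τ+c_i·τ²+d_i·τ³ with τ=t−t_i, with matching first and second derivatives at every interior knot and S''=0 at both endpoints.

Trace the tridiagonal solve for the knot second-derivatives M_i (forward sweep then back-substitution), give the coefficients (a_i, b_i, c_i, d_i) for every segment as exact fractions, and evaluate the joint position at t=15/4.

  seg 0: a=1 b=5809/1731 c=0 d=-6425/13848
  seg 1: a=4 b=-7657/3462 c=-6425/2308 d=13817/6924
  seg 2: a=1 b=-12413/6924 c=1848/577 d=-4987/6924
  seg 3: a=5 b=-7003/3462 c=-7569/2308 d=17593/13848
  seg 4: a=-2 b=181/1731 c=2506/577 d=-2506/1731
S(15/4) = 170333/147712

Δ: Δ0=3/2, Δ1=-3, Δ2=4/3, Δ3=-7/2, Δ4=3
row 1: diag=6, rhs=-27; c'=1/6, d'=-9/2
row 2: denom=8−1·1/6=47/6; d'=(26−1·-9/2)/(47/6)=183/47
row 3: denom=10−3·18/47=416/47; d'=(-29−3·183/47)/(416/47)=-239/52
row 4: denom=6−2·47/208=577/104; d'=(39−2·-239/52)/(577/104)=5012/577
back: M4=5012/577
back: M3=-239/52−47/208·5012/577=-7569/1154
back: M2=183/47−18/47·-7569/1154=3696/577
back: M1=-9/2−1/6·3696/577=-6425/1154
M: M0=0, M1=-6425/1154, M2=3696/577, M3=-7569/1154, M4=5012/577, M5=0
seg 0: a=1, c=M0/2=0, d=(M1−M0)/(6·2)=-6425/13848, b=Δ0−h0·(2M0+M1)/6=5809/1731
seg 1: a=4, c=M1/2=-6425/2308, d=(M2−M1)/(6·1)=13817/6924, b=Δ1−h1·(2M1+M2)/6=-7657/3462
seg 2: a=1, c=M2/2=1848/577, d=(M3−M2)/(6·3)=-4987/6924, b=Δ2−h2·(2M2+M3)/6=-12413/6924
seg 3: a=5, c=M3/2=-7569/2308, d=(M4−M3)/(6·2)=17593/13848, b=Δ3−h3·(2M3+M4)/6=-7003/3462
seg 4: a=-2, c=M4/2=2506/577, d=(M5−M4)/(6·1)=-2506/1731, b=Δ4−h4·(2M4+M5)/6=181/1731
t_q=15/4 → seg 2, τ=3/4; S=1+-12413/6924·τ+1848/577·τ²+-4987/6924·τ³=170333/147712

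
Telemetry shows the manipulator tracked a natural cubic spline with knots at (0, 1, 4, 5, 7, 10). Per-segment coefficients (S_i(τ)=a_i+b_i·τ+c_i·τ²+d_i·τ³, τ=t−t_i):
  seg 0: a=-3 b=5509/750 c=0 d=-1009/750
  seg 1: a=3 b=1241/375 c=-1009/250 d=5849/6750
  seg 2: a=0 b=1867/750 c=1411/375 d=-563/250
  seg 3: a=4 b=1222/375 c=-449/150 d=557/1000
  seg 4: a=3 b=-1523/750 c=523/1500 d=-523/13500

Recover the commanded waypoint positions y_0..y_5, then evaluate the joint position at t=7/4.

y_0=-3 y_1=3 y_2=0 y_3=4 y_4=3 y_5=-1
S(7/4) = 57237/16000

y_0 = S_0(0) = a_0 = -3
y_1 = S_1(0) = a_1 = 3
y_2 = S_2(0) = a_2 = 0
y_3 = S_3(0) = a_3 = 4
y_4 = S_4(0) = a_4 = 3
y_5 = S_4(3) = -1
t_q=7/4 is in segment 1 (τ=3/4); S_1(τ)=57237/16000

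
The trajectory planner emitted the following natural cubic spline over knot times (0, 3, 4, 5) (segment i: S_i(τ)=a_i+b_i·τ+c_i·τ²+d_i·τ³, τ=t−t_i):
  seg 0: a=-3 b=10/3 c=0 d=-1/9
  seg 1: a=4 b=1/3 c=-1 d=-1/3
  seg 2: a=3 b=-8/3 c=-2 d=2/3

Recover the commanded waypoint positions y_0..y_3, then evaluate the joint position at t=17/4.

y_0=-3 y_1=4 y_2=3 y_3=-1
S(17/4) = 71/32

y_0 = S_0(0) = a_0 = -3
y_1 = S_1(0) = a_1 = 4
y_2 = S_2(0) = a_2 = 3
y_3 = S_2(1) = -1
t_q=17/4 is in segment 2 (τ=1/4); S_2(τ)=71/32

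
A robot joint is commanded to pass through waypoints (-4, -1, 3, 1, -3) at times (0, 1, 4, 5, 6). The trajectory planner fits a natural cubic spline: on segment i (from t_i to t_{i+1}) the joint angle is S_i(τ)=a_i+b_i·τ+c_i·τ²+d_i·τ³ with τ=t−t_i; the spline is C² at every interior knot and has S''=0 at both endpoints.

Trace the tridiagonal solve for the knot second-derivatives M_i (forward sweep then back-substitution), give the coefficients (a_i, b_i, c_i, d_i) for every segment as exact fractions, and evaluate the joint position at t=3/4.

  seg 0: a=-4 b=37/12 c=0 d=-1/12
  seg 1: a=-1 b=17/6 c=-1/4 d=-1/12
  seg 2: a=3 b=-11/12 c=-1 d=-1/12
  seg 3: a=1 b=-19/6 c=-5/4 d=5/12
S(3/4) = -441/256

Δ: Δ0=3, Δ1=4/3, Δ2=-2, Δ3=-4
row 1: diag=8, rhs=-10; c'=3/8, d'=-5/4
row 2: denom=8−3·3/8=55/8; d'=(-20−3·-5/4)/(55/8)=-26/11
row 3: denom=4−1·8/55=212/55; d'=(-12−1·-26/11)/(212/55)=-5/2
back: M3=-5/2
back: M2=-26/11−8/55·-5/2=-2
back: M1=-5/4−3/8·-2=-1/2
M: M0=0, M1=-1/2, M2=-2, M3=-5/2, M4=0
seg 0: a=-4, c=M0/2=0, d=(M1−M0)/(6·1)=-1/12, b=Δ0−h0·(2M0+M1)/6=37/12
seg 1: a=-1, c=M1/2=-1/4, d=(M2−M1)/(6·3)=-1/12, b=Δ1−h1·(2M1+M2)/6=17/6
seg 2: a=3, c=M2/2=-1, d=(M3−M2)/(6·1)=-1/12, b=Δ2−h2·(2M2+M3)/6=-11/12
seg 3: a=1, c=M3/2=-5/4, d=(M4−M3)/(6·1)=5/12, b=Δ3−h3·(2M3+M4)/6=-19/6
t_q=3/4 → seg 0, τ=3/4; S=-4+37/12·τ+0·τ²+-1/12·τ³=-441/256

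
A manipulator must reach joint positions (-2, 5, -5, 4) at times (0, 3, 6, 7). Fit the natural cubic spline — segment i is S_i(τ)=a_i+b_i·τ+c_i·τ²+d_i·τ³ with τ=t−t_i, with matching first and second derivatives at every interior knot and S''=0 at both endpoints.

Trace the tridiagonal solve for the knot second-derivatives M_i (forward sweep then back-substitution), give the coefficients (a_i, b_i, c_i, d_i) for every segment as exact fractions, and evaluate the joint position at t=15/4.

  seg 0: a=-2 b=150/29 c=0 d=-247/783
  seg 1: a=5 b=-97/29 c=-247/87 d=742/783
  seg 2: a=-5 b=151/29 c=165/29 d=-55/29
S(15/4) = 1201/928

Δ: Δ0=7/3, Δ1=-10/3, Δ2=9
row 1: diag=12, rhs=-34; c'=1/4, d'=-17/6
row 2: denom=8−3·1/4=29/4; d'=(74−3·-17/6)/(29/4)=330/29
back: M2=330/29
back: M1=-17/6−1/4·330/29=-494/87
M: M0=0, M1=-494/87, M2=330/29, M3=0
seg 0: a=-2, c=M0/2=0, d=(M1−M0)/(6·3)=-247/783, b=Δ0−h0·(2M0+M1)/6=150/29
seg 1: a=5, c=M1/2=-247/87, d=(M2−M1)/(6·3)=742/783, b=Δ1−h1·(2M1+M2)/6=-97/29
seg 2: a=-5, c=M2/2=165/29, d=(M3−M2)/(6·1)=-55/29, b=Δ2−h2·(2M2+M3)/6=151/29
t_q=15/4 → seg 1, τ=3/4; S=5+-97/29·τ+-247/87·τ²+742/783·τ³=1201/928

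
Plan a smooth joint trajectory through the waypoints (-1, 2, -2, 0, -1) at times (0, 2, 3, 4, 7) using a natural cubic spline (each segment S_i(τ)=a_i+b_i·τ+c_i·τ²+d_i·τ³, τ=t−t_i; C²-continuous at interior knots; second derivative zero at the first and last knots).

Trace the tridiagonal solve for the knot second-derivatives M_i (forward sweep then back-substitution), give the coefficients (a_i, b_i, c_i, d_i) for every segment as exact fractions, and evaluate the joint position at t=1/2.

Δ: Δ0=3/2, Δ1=-4, Δ2=2, Δ3=-1/3
row 1: diag=6, rhs=-33; c'=1/6, d'=-11/2
row 2: denom=4−1·1/6=23/6; d'=(36−1·-11/2)/(23/6)=249/23
row 3: denom=8−1·6/23=178/23; d'=(-14−1·249/23)/(178/23)=-571/178
back: M3=-571/178
back: M2=249/23−6/23·-571/178=1038/89
back: M1=-11/2−1/6·1038/89=-1325/178
M: M0=0, M1=-1325/178, M2=1038/89, M3=-571/178, M4=0
seg 0: a=-1, c=M0/2=0, d=(M1−M0)/(6·2)=-1325/2136, b=Δ0−h0·(2M0+M1)/6=1063/267
seg 1: a=2, c=M1/2=-1325/356, d=(M2−M1)/(6·1)=3401/1068, b=Δ1−h1·(2M1+M2)/6=-1849/534
seg 2: a=-2, c=M2/2=519/89, d=(M3−M2)/(6·1)=-2647/1068, b=Δ2−h2·(2M2+M3)/6=-1445/1068
seg 3: a=0, c=M3/2=-571/356, d=(M4−M3)/(6·3)=571/3204, b=Δ3−h3·(2M3+M4)/6=1535/534
t_q=1/2 → seg 0, τ=1/2; S=-1+1063/267·τ+0·τ²+-1325/2136·τ³=5201/5696

  seg 0: a=-1 b=1063/267 c=0 d=-1325/2136
  seg 1: a=2 b=-1849/534 c=-1325/356 d=3401/1068
  seg 2: a=-2 b=-1445/1068 c=519/89 d=-2647/1068
  seg 3: a=0 b=1535/534 c=-571/356 d=571/3204
S(1/2) = 5201/5696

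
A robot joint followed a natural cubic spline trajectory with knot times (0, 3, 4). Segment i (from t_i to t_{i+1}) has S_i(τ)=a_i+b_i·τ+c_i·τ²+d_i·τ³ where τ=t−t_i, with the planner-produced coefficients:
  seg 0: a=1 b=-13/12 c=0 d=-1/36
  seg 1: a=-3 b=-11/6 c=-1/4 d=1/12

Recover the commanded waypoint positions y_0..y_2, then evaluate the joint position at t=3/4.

y_0=1 y_1=-3 y_2=-5
S(3/4) = 45/256

y_0 = S_0(0) = a_0 = 1
y_1 = S_1(0) = a_1 = -3
y_2 = S_1(1) = -5
t_q=3/4 is in segment 0 (τ=3/4); S_0(τ)=45/256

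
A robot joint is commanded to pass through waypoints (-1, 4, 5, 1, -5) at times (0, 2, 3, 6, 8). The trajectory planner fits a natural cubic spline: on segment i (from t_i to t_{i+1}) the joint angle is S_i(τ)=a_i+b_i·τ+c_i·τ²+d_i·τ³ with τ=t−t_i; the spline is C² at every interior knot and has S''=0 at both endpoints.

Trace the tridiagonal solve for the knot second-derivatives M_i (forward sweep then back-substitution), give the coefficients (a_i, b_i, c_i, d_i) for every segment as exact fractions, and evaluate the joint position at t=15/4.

  seg 0: a=-1 b=3649/1248 c=0 d=-529/4992
  seg 1: a=4 b=1031/624 c=-529/832 d=-41/2496
  seg 2: a=5 b=827/2496 c=-285/416 d=25/576
  seg 3: a=1 b=-1627/624 c=-245/832 d=245/4992
S(15/4) = 259927/53248

Δ: Δ0=5/2, Δ1=1, Δ2=-4/3, Δ3=-3
row 1: diag=6, rhs=-9; c'=1/6, d'=-3/2
row 2: denom=8−1·1/6=47/6; d'=(-14−1·-3/2)/(47/6)=-75/47
row 3: denom=10−3·18/47=416/47; d'=(-10−3·-75/47)/(416/47)=-245/416
back: M3=-245/416
back: M2=-75/47−18/47·-245/416=-285/208
back: M1=-3/2−1/6·-285/208=-529/416
M: M0=0, M1=-529/416, M2=-285/208, M3=-245/416, M4=0
seg 0: a=-1, c=M0/2=0, d=(M1−M0)/(6·2)=-529/4992, b=Δ0−h0·(2M0+M1)/6=3649/1248
seg 1: a=4, c=M1/2=-529/832, d=(M2−M1)/(6·1)=-41/2496, b=Δ1−h1·(2M1+M2)/6=1031/624
seg 2: a=5, c=M2/2=-285/416, d=(M3−M2)/(6·3)=25/576, b=Δ2−h2·(2M2+M3)/6=827/2496
seg 3: a=1, c=M3/2=-245/832, d=(M4−M3)/(6·2)=245/4992, b=Δ3−h3·(2M3+M4)/6=-1627/624
t_q=15/4 → seg 2, τ=3/4; S=5+827/2496·τ+-285/416·τ²+25/576·τ³=259927/53248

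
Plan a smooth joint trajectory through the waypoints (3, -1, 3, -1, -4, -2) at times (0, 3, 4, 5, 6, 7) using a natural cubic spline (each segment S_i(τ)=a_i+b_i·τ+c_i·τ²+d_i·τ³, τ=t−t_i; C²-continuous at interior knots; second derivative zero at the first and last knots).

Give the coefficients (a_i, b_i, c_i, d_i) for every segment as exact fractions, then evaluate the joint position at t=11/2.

  seg 0: a=3 b=-5491/1299 c=0 d=1253/3897
  seg 1: a=-1 b=5786/1299 c=1253/433 d=-4349/1299
  seg 2: a=3 b=257/1299 c=-3096/433 d=3835/1299
  seg 3: a=-1 b=-6814/1299 c=739/433 d=700/1299
  seg 4: a=-4 b=-280/1299 c=1439/433 d=-1439/1299
S(11/2) = -5419/1732

Δ: Δ0=-4/3, Δ1=4, Δ2=-4, Δ3=-3, Δ4=2
row 1: diag=8, rhs=32; c'=1/8, d'=4
row 2: denom=4−1·1/8=31/8; d'=(-48−1·4)/(31/8)=-416/31
row 3: denom=4−1·8/31=116/31; d'=(6−1·-416/31)/(116/31)=301/58
row 4: denom=4−1·31/116=433/116; d'=(30−1·301/58)/(433/116)=2878/433
back: M4=2878/433
back: M3=301/58−31/116·2878/433=1478/433
back: M2=-416/31−8/31·1478/433=-6192/433
back: M1=4−1/8·-6192/433=2506/433
M: M0=0, M1=2506/433, M2=-6192/433, M3=1478/433, M4=2878/433, M5=0
seg 0: a=3, c=M0/2=0, d=(M1−M0)/(6·3)=1253/3897, b=Δ0−h0·(2M0+M1)/6=-5491/1299
seg 1: a=-1, c=M1/2=1253/433, d=(M2−M1)/(6·1)=-4349/1299, b=Δ1−h1·(2M1+M2)/6=5786/1299
seg 2: a=3, c=M2/2=-3096/433, d=(M3−M2)/(6·1)=3835/1299, b=Δ2−h2·(2M2+M3)/6=257/1299
seg 3: a=-1, c=M3/2=739/433, d=(M4−M3)/(6·1)=700/1299, b=Δ3−h3·(2M3+M4)/6=-6814/1299
seg 4: a=-4, c=M4/2=1439/433, d=(M5−M4)/(6·1)=-1439/1299, b=Δ4−h4·(2M4+M5)/6=-280/1299
t_q=11/2 → seg 3, τ=1/2; S=-1+-6814/1299·τ+739/433·τ²+700/1299·τ³=-5419/1732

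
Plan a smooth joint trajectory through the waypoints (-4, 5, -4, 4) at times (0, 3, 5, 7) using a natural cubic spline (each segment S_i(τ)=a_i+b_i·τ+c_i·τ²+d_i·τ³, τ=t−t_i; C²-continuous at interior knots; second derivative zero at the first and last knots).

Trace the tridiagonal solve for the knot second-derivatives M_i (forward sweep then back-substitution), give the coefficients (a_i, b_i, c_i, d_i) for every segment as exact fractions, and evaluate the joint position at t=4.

  seg 0: a=-4 b=459/76 c=0 d=-77/228
  seg 1: a=5 b=-117/38 c=-231/76 d=177/152
  seg 2: a=-4 b=-24/19 c=75/19 d=-25/38
S(4) = 7/152

Δ: Δ0=3, Δ1=-9/2, Δ2=4
row 1: diag=10, rhs=-45; c'=1/5, d'=-9/2
row 2: denom=8−2·1/5=38/5; d'=(51−2·-9/2)/(38/5)=150/19
back: M2=150/19
back: M1=-9/2−1/5·150/19=-231/38
M: M0=0, M1=-231/38, M2=150/19, M3=0
seg 0: a=-4, c=M0/2=0, d=(M1−M0)/(6·3)=-77/228, b=Δ0−h0·(2M0+M1)/6=459/76
seg 1: a=5, c=M1/2=-231/76, d=(M2−M1)/(6·2)=177/152, b=Δ1−h1·(2M1+M2)/6=-117/38
seg 2: a=-4, c=M2/2=75/19, d=(M3−M2)/(6·2)=-25/38, b=Δ2−h2·(2M2+M3)/6=-24/19
t_q=4 → seg 1, τ=1; S=5+-117/38·τ+-231/76·τ²+177/152·τ³=7/152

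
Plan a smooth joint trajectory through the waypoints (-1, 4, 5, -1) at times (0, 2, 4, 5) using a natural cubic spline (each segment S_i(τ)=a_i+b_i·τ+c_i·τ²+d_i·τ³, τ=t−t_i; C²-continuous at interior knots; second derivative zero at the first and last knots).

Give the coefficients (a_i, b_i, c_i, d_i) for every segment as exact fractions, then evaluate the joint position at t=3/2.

  seg 0: a=-1 b=27/11 c=0 d=1/88
  seg 1: a=4 b=57/22 c=3/44 d=-49/88
  seg 2: a=5 b=-42/11 c=-36/11 d=12/11
S(3/2) = 1915/704

Δ: Δ0=5/2, Δ1=1/2, Δ2=-6
row 1: diag=8, rhs=-12; c'=1/4, d'=-3/2
row 2: denom=6−2·1/4=11/2; d'=(-39−2·-3/2)/(11/2)=-72/11
back: M2=-72/11
back: M1=-3/2−1/4·-72/11=3/22
M: M0=0, M1=3/22, M2=-72/11, M3=0
seg 0: a=-1, c=M0/2=0, d=(M1−M0)/(6·2)=1/88, b=Δ0−h0·(2M0+M1)/6=27/11
seg 1: a=4, c=M1/2=3/44, d=(M2−M1)/(6·2)=-49/88, b=Δ1−h1·(2M1+M2)/6=57/22
seg 2: a=5, c=M2/2=-36/11, d=(M3−M2)/(6·1)=12/11, b=Δ2−h2·(2M2+M3)/6=-42/11
t_q=3/2 → seg 0, τ=3/2; S=-1+27/11·τ+0·τ²+1/88·τ³=1915/704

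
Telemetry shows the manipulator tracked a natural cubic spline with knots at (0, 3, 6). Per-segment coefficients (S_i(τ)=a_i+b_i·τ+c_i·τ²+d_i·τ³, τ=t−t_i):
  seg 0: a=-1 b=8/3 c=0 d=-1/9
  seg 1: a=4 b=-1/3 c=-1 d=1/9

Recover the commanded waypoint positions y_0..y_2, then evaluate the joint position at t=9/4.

y_0 = S_0(0) = a_0 = -1
y_1 = S_1(0) = a_1 = 4
y_2 = S_1(3) = -3
t_q=9/4 is in segment 0 (τ=9/4); S_0(τ)=239/64

y_0=-1 y_1=4 y_2=-3
S(9/4) = 239/64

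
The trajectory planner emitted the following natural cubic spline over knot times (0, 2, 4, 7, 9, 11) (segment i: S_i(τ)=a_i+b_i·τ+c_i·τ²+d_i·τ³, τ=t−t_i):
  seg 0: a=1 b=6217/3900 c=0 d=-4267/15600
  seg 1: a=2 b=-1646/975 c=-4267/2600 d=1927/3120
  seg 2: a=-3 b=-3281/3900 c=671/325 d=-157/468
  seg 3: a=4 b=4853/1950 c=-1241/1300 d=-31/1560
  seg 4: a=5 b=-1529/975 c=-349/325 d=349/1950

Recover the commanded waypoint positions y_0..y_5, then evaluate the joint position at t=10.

y_0 = S_0(0) = a_0 = 1
y_1 = S_1(0) = a_1 = 2
y_2 = S_2(0) = a_2 = -3
y_3 = S_3(0) = a_3 = 4
y_4 = S_4(0) = a_4 = 5
y_5 = S_4(2) = -1
t_q=10 is in segment 4 (τ=1); S_4(τ)=1649/650

y_0=1 y_1=2 y_2=-3 y_3=4 y_4=5 y_5=-1
S(10) = 1649/650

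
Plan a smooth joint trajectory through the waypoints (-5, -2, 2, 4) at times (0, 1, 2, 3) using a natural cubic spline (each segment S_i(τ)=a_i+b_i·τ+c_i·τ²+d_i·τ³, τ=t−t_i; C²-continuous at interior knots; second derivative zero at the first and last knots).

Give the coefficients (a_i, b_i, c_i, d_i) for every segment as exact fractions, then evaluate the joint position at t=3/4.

  seg 0: a=-5 b=13/5 c=0 d=2/5
  seg 1: a=-2 b=19/5 c=6/5 d=-1
  seg 2: a=2 b=16/5 c=-9/5 d=3/5
S(3/4) = -461/160

Δ: Δ0=3, Δ1=4, Δ2=2
row 1: diag=4, rhs=6; c'=1/4, d'=3/2
row 2: denom=4−1·1/4=15/4; d'=(-12−1·3/2)/(15/4)=-18/5
back: M2=-18/5
back: M1=3/2−1/4·-18/5=12/5
M: M0=0, M1=12/5, M2=-18/5, M3=0
seg 0: a=-5, c=M0/2=0, d=(M1−M0)/(6·1)=2/5, b=Δ0−h0·(2M0+M1)/6=13/5
seg 1: a=-2, c=M1/2=6/5, d=(M2−M1)/(6·1)=-1, b=Δ1−h1·(2M1+M2)/6=19/5
seg 2: a=2, c=M2/2=-9/5, d=(M3−M2)/(6·1)=3/5, b=Δ2−h2·(2M2+M3)/6=16/5
t_q=3/4 → seg 0, τ=3/4; S=-5+13/5·τ+0·τ²+2/5·τ³=-461/160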